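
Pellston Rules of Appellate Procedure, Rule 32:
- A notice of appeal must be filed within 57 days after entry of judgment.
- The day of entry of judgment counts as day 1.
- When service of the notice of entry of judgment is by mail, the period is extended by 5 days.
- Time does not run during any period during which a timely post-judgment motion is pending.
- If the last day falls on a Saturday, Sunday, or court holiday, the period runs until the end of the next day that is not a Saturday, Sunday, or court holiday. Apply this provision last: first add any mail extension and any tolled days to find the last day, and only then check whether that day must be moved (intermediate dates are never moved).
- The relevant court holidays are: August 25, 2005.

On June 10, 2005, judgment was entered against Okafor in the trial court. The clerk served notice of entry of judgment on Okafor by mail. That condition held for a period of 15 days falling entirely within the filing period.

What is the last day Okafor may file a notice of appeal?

Counting June 10, 2005 as day 1, day 57 is August 5, 2005.
Service was by mail, adding 5 days: August 5, 2005 + 5 days = August 10, 2005.
Tolling adds 15 days: August 10, 2005 + 15 days = August 25, 2005.
August 25, 2005 is a listed holiday. The next qualifying day is August 26, 2005.

August 26, 2005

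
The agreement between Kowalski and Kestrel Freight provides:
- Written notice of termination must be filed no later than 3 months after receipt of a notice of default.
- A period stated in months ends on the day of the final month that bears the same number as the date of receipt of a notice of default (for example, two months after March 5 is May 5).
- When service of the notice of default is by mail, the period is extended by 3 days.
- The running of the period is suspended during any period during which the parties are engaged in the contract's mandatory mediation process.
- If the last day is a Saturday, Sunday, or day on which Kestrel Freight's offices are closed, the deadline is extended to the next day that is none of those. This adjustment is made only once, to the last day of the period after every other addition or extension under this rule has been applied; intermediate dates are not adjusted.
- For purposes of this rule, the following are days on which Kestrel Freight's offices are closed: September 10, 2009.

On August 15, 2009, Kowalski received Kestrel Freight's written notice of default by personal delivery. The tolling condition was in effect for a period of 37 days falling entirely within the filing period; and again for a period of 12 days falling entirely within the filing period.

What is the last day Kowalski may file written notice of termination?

January 4, 2010

3 months after August 15, 2009 is November 15, 2009.
Service was not by mail, so no mail extension applies.
Tolling adds 37 days: November 15, 2009 + 37 days = December 22, 2009.
Tolling adds 12 days: December 22, 2009 + 12 days = January 3, 2010.
January 3, 2010 is Sunday. The next qualifying day is January 4, 2010.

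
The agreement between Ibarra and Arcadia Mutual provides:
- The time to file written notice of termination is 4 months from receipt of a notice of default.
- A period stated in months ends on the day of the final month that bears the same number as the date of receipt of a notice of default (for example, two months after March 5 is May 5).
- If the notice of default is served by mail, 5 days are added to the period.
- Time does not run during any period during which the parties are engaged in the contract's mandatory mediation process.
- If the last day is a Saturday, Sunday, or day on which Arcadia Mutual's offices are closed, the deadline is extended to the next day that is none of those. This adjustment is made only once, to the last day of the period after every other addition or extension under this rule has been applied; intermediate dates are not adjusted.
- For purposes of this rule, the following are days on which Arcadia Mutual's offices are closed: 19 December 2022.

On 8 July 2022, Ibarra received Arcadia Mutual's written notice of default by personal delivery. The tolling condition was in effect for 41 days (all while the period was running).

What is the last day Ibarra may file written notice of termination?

December 20, 2022

4 months after 8 July 2022 is November 8, 2022.
Service was not by mail, so no mail extension applies.
Tolling adds 41 days: November 8, 2022 + 41 days = December 19, 2022.
December 19, 2022 is a listed holiday. The next qualifying day is December 20, 2022.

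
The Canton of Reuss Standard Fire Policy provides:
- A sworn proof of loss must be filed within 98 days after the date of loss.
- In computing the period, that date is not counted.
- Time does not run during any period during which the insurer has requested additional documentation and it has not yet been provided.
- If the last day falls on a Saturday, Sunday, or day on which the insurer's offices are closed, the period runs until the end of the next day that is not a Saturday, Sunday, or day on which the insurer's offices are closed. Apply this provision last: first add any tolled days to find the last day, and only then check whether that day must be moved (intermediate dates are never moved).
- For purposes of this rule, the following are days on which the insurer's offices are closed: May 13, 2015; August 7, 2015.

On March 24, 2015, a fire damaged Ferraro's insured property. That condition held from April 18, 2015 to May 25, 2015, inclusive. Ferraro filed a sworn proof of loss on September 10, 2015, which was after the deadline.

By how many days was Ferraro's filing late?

31 days

98 days after March 24, 2015 is June 30, 2015.
From April 18, 2015 through May 25, 2015 inclusive is 38 days; tolling adds 38 days: June 30, 2015 + 38 days = August 7, 2015.
August 7, 2015 is a listed holiday; August 8, 2015 is Saturday; August 9, 2015 is Sunday. The next qualifying day is August 10, 2015.
The deadline is August 10, 2015; from August 10, 2015 to September 10, 2015 is 31 days.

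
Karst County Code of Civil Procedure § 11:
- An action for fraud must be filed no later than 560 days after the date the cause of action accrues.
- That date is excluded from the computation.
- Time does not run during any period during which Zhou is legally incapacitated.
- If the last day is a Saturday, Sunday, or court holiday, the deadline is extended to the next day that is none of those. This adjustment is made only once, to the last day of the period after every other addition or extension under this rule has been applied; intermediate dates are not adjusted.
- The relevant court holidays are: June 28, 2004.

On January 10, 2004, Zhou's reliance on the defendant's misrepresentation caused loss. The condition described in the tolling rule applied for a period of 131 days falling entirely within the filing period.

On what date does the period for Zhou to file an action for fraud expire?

560 days after January 10, 2004 is July 23, 2005.
Tolling adds 131 days: July 23, 2005 + 131 days = December 1, 2005.
December 1, 2005 is a Thursday and not a court holiday, so no extension applies.

December 1, 2005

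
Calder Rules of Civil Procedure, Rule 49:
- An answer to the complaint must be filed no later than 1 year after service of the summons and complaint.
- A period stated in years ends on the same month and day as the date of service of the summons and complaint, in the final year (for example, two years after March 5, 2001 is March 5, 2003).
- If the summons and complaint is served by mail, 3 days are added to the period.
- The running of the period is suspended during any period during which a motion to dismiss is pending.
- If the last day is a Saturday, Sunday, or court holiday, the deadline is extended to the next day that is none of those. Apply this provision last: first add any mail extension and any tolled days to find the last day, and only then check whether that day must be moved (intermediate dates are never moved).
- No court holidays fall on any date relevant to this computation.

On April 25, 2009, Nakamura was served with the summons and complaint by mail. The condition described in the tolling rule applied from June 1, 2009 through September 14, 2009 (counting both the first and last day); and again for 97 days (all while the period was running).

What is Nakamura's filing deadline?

1 year after April 25, 2009 is April 25, 2010.
Service was by mail, adding 3 days: April 25, 2010 + 3 days = April 28, 2010.
From June 1, 2009 through September 14, 2009 inclusive is 106 days; tolling adds 106 days: April 28, 2010 + 106 days = August 12, 2010.
Tolling adds 97 days: August 12, 2010 + 97 days = November 17, 2010.
November 17, 2010 is a Wednesday and not a court holiday, so no extension applies.

November 17, 2010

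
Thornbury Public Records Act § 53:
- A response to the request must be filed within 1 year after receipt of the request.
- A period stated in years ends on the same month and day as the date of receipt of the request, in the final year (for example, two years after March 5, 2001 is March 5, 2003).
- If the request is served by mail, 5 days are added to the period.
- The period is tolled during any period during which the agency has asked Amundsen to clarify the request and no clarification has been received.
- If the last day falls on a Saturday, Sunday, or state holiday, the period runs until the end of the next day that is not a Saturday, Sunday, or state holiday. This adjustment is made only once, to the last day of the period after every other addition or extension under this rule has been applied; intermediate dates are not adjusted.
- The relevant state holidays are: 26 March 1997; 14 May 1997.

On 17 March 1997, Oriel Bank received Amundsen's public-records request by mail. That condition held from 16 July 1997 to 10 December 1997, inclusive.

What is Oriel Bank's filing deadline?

1 year after 17 March 1997 is March 17, 1998.
Service was by mail, adding 5 days: March 17, 1998 + 5 days = March 22, 1998.
From July 16, 1997 through December 10, 1997 inclusive is 148 days; tolling adds 148 days: March 22, 1998 + 148 days = August 17, 1998.
August 17, 1998 is a Monday and not a state holiday, so no extension applies.

August 17, 1998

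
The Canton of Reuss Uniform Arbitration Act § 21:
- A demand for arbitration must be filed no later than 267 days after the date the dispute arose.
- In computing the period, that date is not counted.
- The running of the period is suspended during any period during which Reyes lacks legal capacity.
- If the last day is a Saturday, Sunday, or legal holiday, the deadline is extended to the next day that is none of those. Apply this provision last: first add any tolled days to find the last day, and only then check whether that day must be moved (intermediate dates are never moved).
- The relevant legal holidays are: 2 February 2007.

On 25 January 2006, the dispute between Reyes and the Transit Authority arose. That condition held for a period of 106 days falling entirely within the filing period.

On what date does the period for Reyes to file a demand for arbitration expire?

February 5, 2007

267 days after 25 January 2006 is October 19, 2006.
Tolling adds 106 days: October 19, 2006 + 106 days = February 2, 2007.
February 2, 2007 is a listed holiday; February 3, 2007 is Saturday; February 4, 2007 is Sunday. The next qualifying day is February 5, 2007.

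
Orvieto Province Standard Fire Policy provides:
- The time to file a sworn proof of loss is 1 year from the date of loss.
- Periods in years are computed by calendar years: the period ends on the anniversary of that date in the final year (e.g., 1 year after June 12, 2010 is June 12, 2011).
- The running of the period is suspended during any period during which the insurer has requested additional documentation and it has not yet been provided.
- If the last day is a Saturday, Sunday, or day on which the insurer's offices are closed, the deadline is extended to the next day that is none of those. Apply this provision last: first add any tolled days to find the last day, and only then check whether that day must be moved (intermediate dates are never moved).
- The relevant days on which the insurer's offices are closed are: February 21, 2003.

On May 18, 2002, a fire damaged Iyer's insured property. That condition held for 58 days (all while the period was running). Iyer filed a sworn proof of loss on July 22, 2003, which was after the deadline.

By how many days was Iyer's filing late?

7 days

1 year after May 18, 2002 is May 18, 2003.
Tolling adds 58 days: May 18, 2003 + 58 days = July 15, 2003.
July 15, 2003 is a Tuesday and not a day on which the insurer's offices are closed, so no extension applies.
The deadline is July 15, 2003; from July 15, 2003 to July 22, 2003 is 7 days.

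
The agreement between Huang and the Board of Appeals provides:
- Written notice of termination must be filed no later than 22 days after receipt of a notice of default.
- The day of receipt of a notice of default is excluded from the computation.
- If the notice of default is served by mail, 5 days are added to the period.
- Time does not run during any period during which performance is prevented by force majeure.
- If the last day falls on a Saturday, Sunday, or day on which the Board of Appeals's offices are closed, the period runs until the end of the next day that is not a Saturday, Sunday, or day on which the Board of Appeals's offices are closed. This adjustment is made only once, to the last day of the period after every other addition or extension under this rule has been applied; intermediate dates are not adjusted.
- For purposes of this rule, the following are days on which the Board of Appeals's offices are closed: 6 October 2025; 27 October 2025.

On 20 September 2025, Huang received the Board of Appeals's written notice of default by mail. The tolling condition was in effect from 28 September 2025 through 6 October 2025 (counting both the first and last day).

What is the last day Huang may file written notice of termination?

October 28, 2025

22 days after 20 September 2025 is October 12, 2025.
Service was by mail, adding 5 days: October 12, 2025 + 5 days = October 17, 2025.
From September 28, 2025 through October 6, 2025 inclusive is 9 days; tolling adds 9 days: October 17, 2025 + 9 days = October 26, 2025.
October 26, 2025 is Sunday; October 27, 2025 is a listed holiday. The next qualifying day is October 28, 2025.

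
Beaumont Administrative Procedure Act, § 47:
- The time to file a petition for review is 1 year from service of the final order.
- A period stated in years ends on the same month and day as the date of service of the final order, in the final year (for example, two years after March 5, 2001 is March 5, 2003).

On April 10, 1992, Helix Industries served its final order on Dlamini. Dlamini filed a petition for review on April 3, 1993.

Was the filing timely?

1 year after April 10, 1992 is April 10, 1993.
The deadline is April 10, 1993; the filing on April 3, 1993 is on or before that date.

Yes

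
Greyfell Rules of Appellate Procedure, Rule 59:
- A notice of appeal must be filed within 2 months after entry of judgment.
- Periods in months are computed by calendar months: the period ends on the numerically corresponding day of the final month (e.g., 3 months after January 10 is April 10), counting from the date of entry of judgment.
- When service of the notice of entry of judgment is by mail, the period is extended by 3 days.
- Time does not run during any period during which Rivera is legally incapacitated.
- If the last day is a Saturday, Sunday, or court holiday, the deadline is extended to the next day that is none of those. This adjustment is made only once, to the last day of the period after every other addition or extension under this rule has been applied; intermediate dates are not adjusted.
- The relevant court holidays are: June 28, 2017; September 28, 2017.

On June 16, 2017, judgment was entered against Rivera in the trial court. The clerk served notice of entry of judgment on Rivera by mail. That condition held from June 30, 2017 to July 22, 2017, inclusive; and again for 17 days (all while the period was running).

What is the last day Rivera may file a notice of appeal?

September 29, 2017

2 months after June 16, 2017 is August 16, 2017.
Service was by mail, adding 3 days: August 16, 2017 + 3 days = August 19, 2017.
From June 30, 2017 through July 22, 2017 inclusive is 23 days; tolling adds 23 days: August 19, 2017 + 23 days = September 11, 2017.
Tolling adds 17 days: September 11, 2017 + 17 days = September 28, 2017.
September 28, 2017 is a listed holiday. The next qualifying day is September 29, 2017.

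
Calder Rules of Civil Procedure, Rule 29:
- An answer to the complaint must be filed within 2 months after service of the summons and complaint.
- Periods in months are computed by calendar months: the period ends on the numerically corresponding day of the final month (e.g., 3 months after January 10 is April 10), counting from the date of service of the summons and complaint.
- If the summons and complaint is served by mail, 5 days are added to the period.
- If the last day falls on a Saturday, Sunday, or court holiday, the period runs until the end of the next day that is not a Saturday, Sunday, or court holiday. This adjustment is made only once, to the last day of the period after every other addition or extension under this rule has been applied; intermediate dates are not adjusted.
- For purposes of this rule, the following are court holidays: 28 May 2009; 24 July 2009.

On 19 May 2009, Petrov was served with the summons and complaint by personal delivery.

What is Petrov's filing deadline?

2 months after 19 May 2009 is July 19, 2009.
Service was not by mail, so no mail extension applies.
July 19, 2009 is Sunday. The next qualifying day is July 20, 2009.

July 20, 2009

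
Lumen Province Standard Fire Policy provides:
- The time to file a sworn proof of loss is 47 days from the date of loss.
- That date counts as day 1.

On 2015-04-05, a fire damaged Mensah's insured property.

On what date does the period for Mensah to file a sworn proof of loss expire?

Counting 2015-04-05 as day 1, day 47 is May 21, 2015.

May 21, 2015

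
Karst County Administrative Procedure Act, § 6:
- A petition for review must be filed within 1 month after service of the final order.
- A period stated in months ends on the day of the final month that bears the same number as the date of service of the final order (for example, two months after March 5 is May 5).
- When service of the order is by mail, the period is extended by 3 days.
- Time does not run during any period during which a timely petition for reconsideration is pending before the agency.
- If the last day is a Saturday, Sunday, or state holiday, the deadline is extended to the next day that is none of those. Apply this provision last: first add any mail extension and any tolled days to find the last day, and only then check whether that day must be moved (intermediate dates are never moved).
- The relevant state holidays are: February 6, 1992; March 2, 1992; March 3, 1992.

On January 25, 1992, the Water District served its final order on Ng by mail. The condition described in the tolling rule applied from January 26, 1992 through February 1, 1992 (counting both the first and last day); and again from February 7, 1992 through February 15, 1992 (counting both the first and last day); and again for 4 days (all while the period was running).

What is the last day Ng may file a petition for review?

1 month after January 25, 1992 is February 25, 1992.
Service was by mail, adding 3 days: February 25, 1992 + 3 days = February 28, 1992.
From January 26, 1992 through February 1, 1992 inclusive is 7 days; tolling adds 7 days: February 28, 1992 + 7 days = March 6, 1992.
From February 7, 1992 through February 15, 1992 inclusive is 9 days; tolling adds 9 days: March 6, 1992 + 9 days = March 15, 1992.
Tolling adds 4 days: March 15, 1992 + 4 days = March 19, 1992.
March 19, 1992 is a Thursday and not a state holiday, so no extension applies.

March 19, 1992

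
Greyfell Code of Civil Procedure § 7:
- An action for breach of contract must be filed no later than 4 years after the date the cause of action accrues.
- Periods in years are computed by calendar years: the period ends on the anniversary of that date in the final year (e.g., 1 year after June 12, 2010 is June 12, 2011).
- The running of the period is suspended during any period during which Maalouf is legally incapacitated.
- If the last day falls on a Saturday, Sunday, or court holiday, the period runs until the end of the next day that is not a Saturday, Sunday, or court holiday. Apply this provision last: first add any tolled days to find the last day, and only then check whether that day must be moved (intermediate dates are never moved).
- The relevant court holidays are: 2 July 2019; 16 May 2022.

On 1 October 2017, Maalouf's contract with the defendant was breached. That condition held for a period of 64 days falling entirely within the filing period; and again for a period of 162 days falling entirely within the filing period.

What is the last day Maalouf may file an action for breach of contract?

4 years after 1 October 2017 is October 1, 2021.
Tolling adds 64 days: October 1, 2021 + 64 days = December 4, 2021.
Tolling adds 162 days: December 4, 2021 + 162 days = May 15, 2022.
May 15, 2022 is Sunday; May 16, 2022 is a listed holiday. The next qualifying day is May 17, 2022.

May 17, 2022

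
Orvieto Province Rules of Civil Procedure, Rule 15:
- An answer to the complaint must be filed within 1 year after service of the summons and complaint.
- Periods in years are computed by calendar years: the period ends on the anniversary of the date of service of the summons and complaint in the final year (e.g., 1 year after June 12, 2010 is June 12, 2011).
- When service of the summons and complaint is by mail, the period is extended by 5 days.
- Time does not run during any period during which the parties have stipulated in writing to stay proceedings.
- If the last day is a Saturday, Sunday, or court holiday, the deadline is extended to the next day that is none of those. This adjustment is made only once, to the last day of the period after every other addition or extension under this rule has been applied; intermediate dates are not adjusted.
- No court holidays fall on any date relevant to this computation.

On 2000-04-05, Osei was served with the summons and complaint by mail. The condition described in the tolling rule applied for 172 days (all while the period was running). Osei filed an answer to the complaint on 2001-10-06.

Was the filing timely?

1 year after 2000-04-05 is April 5, 2001.
Service was by mail, adding 5 days: April 5, 2001 + 5 days = April 10, 2001.
Tolling adds 172 days: April 10, 2001 + 172 days = September 29, 2001.
September 29, 2001 is Saturday; September 30, 2001 is Sunday. The next qualifying day is October 1, 2001.
The deadline is October 1, 2001; the filing on October 6, 2001 is after that date.

No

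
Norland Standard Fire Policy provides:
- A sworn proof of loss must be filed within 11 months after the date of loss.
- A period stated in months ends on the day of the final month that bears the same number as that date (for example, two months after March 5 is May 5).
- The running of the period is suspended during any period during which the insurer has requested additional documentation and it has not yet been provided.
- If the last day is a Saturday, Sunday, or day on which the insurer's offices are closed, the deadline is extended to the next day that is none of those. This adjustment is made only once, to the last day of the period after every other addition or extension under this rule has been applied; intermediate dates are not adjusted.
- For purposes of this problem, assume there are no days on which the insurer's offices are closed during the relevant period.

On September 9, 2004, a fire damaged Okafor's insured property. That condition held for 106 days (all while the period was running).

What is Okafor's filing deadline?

11 months after September 9, 2004 is August 9, 2005.
Tolling adds 106 days: August 9, 2005 + 106 days = November 23, 2005.
November 23, 2005 is a Wednesday and not a day on which the insurer's offices are closed, so no extension applies.

November 23, 2005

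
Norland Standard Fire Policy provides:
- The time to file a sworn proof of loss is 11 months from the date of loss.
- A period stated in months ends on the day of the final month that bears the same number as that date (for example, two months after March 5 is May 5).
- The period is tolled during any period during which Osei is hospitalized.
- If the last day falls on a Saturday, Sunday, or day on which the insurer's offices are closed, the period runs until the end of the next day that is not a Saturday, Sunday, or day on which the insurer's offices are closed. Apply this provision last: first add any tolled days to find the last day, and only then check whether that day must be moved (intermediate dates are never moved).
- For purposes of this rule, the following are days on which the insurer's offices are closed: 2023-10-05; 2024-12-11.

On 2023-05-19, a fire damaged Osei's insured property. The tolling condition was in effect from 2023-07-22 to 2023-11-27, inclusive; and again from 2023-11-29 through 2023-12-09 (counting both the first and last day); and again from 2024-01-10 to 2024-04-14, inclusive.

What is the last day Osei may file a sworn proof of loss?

11 months after 2023-05-19 is April 19, 2024.
From July 22, 2023 through November 27, 2023 inclusive is 129 days; tolling adds 129 days: April 19, 2024 + 129 days = August 26, 2024.
From November 29, 2023 through December 9, 2023 inclusive is 11 days; tolling adds 11 days: August 26, 2024 + 11 days = September 6, 2024.
From January 10, 2024 through April 14, 2024 inclusive is 96 days; tolling adds 96 days: September 6, 2024 + 96 days = December 11, 2024.
December 11, 2024 is a listed holiday. The next qualifying day is December 12, 2024.

December 12, 2024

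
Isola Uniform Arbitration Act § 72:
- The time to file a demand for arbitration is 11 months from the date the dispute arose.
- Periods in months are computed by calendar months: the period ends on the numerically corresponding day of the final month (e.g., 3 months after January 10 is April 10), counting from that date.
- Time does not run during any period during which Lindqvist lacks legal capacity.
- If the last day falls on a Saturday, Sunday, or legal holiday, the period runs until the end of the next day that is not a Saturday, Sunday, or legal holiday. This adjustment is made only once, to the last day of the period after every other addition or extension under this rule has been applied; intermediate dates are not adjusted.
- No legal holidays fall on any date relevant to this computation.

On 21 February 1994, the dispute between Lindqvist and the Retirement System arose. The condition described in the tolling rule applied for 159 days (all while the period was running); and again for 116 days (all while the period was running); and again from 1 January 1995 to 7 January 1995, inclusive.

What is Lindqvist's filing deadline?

11 months after 21 February 1994 is January 21, 1995.
Tolling adds 159 days: January 21, 1995 + 159 days = June 29, 1995.
Tolling adds 116 days: June 29, 1995 + 116 days = October 23, 1995.
From January 1, 1995 through January 7, 1995 inclusive is 7 days; tolling adds 7 days: October 23, 1995 + 7 days = October 30, 1995.
October 30, 1995 is a Monday and not a legal holiday, so no extension applies.

October 30, 1995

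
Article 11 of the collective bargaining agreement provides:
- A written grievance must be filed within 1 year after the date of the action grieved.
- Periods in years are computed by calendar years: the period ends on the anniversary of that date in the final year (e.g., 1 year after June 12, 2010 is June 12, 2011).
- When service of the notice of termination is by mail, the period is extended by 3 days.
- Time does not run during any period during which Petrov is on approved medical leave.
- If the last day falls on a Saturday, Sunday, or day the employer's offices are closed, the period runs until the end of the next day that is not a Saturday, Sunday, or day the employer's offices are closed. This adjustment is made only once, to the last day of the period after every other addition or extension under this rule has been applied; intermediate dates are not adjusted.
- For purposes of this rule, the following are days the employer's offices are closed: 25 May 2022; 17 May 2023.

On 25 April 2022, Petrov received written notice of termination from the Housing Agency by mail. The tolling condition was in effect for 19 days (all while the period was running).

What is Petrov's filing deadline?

May 18, 2023

1 year after 25 April 2022 is April 25, 2023.
Service was by mail, adding 3 days: April 25, 2023 + 3 days = April 28, 2023.
Tolling adds 19 days: April 28, 2023 + 19 days = May 17, 2023.
May 17, 2023 is a listed holiday. The next qualifying day is May 18, 2023.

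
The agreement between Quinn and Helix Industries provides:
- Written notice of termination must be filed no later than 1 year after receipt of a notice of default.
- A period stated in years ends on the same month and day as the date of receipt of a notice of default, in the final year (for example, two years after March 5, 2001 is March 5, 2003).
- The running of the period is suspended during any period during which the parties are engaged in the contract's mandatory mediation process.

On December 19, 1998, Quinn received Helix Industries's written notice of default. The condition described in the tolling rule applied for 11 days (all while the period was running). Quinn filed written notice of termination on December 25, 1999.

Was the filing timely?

Yes

1 year after December 19, 1998 is December 19, 1999.
Tolling adds 11 days: December 19, 1999 + 11 days = December 30, 1999.
The deadline is December 30, 1999; the filing on December 25, 1999 is on or before that date.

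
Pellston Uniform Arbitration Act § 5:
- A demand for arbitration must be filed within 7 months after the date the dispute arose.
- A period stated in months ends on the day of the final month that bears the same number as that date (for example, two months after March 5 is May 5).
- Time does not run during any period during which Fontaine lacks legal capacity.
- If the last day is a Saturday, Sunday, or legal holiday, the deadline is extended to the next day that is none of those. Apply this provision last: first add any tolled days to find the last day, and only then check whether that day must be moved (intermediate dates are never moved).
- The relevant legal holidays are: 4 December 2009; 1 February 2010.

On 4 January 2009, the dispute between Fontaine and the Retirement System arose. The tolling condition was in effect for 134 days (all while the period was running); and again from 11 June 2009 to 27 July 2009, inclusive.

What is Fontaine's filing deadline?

February 2, 2010

7 months after 4 January 2009 is August 4, 2009.
Tolling adds 134 days: August 4, 2009 + 134 days = December 16, 2009.
From June 11, 2009 through July 27, 2009 inclusive is 47 days; tolling adds 47 days: December 16, 2009 + 47 days = February 1, 2010.
February 1, 2010 is a listed holiday. The next qualifying day is February 2, 2010.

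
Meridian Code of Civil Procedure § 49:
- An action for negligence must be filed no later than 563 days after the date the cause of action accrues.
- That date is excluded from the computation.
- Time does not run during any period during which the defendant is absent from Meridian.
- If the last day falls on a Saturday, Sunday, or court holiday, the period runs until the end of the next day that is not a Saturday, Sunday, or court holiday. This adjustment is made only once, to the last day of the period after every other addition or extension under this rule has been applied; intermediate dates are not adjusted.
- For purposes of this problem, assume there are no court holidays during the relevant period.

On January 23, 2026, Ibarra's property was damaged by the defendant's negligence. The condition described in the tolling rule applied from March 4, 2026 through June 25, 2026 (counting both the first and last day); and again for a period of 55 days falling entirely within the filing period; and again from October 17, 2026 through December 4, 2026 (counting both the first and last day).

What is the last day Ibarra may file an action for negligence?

563 days after January 23, 2026 is August 9, 2027.
From March 4, 2026 through June 25, 2026 inclusive is 114 days; tolling adds 114 days: August 9, 2027 + 114 days = December 1, 2027.
Tolling adds 55 days: December 1, 2027 + 55 days = January 25, 2028.
From October 17, 2026 through December 4, 2026 inclusive is 49 days; tolling adds 49 days: January 25, 2028 + 49 days = March 14, 2028.
March 14, 2028 is a Tuesday and not a court holiday, so no extension applies.

March 14, 2028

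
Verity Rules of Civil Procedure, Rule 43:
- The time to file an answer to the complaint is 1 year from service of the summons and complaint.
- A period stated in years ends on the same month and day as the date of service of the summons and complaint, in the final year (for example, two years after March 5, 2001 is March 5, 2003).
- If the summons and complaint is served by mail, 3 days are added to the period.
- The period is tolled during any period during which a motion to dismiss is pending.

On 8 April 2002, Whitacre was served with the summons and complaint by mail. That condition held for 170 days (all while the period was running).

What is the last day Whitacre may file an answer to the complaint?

1 year after 8 April 2002 is April 8, 2003.
Service was by mail, adding 3 days: April 8, 2003 + 3 days = April 11, 2003.
Tolling adds 170 days: April 11, 2003 + 170 days = September 28, 2003.

September 28, 2003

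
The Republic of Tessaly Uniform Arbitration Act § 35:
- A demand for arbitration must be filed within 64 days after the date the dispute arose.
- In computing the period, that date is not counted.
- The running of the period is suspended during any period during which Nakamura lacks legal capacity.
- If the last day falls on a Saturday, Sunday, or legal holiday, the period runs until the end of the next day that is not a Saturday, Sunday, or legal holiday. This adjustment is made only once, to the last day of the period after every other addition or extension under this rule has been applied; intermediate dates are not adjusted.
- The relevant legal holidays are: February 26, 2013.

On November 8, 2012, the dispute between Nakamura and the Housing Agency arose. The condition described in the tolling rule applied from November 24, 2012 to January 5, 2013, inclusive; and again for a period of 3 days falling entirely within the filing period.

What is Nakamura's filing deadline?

64 days after November 8, 2012 is January 11, 2013.
From November 24, 2012 through January 5, 2013 inclusive is 43 days; tolling adds 43 days: January 11, 2013 + 43 days = February 23, 2013.
Tolling adds 3 days: February 23, 2013 + 3 days = February 26, 2013.
February 26, 2013 is a listed holiday. The next qualifying day is February 27, 2013.

February 27, 2013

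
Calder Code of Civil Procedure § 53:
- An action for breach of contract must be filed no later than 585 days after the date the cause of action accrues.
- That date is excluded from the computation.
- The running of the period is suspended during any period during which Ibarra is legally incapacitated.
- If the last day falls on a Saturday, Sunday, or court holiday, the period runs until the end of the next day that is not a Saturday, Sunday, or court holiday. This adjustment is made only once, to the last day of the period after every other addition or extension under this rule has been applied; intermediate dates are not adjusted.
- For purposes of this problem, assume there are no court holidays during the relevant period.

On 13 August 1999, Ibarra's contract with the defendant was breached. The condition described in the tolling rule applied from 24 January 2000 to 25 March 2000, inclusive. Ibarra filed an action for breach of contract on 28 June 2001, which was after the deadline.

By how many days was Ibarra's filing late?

38 days

585 days after 13 August 1999 is March 20, 2001.
From January 24, 2000 through March 25, 2000 inclusive is 62 days; tolling adds 62 days: March 20, 2001 + 62 days = May 21, 2001.
May 21, 2001 is a Monday and not a court holiday, so no extension applies.
The deadline is May 21, 2001; from May 21, 2001 to June 28, 2001 is 38 days.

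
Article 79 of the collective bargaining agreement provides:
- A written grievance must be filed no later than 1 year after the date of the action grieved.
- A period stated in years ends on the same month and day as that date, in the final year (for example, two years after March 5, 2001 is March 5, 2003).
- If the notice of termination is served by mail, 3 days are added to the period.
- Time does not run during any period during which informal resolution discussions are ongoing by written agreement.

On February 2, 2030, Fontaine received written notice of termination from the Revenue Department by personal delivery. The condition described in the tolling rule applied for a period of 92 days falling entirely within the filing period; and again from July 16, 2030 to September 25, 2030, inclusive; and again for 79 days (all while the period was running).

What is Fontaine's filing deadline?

October 3, 2031

1 year after February 2, 2030 is February 2, 2031.
Service was not by mail, so no mail extension applies.
Tolling adds 92 days: February 2, 2031 + 92 days = May 5, 2031.
From July 16, 2030 through September 25, 2030 inclusive is 72 days; tolling adds 72 days: May 5, 2031 + 72 days = July 16, 2031.
Tolling adds 79 days: July 16, 2031 + 79 days = October 3, 2031.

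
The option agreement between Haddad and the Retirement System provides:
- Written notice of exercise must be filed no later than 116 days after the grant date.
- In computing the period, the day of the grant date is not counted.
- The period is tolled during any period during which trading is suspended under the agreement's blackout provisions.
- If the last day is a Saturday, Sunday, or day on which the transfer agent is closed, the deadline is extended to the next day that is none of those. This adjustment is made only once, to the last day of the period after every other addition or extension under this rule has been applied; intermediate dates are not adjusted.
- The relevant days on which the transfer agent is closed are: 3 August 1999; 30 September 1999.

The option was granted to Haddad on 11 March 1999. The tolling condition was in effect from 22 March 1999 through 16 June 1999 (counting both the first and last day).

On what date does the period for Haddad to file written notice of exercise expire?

116 days after 11 March 1999 is July 5, 1999.
From March 22, 1999 through June 16, 1999 inclusive is 87 days; tolling adds 87 days: July 5, 1999 + 87 days = September 30, 1999.
September 30, 1999 is a listed holiday. The next qualifying day is October 1, 1999.

October 1, 1999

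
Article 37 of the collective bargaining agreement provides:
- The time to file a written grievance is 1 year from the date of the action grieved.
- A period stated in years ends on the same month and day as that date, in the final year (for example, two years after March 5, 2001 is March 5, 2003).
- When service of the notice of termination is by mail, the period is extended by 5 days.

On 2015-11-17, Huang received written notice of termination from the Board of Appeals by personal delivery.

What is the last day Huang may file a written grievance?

1 year after 2015-11-17 is November 17, 2016.
Service was not by mail, so no mail extension applies.

November 17, 2016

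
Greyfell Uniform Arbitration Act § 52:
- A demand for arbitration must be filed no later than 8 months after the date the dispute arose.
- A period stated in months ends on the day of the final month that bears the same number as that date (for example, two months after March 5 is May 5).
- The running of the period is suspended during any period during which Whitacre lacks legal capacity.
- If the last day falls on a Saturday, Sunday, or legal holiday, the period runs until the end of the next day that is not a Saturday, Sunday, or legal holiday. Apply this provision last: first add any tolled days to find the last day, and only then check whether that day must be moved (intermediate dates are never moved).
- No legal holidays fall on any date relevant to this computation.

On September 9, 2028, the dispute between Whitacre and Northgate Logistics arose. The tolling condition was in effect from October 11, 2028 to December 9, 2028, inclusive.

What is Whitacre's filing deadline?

8 months after September 9, 2028 is May 9, 2029.
From October 11, 2028 through December 9, 2028 inclusive is 60 days; tolling adds 60 days: May 9, 2029 + 60 days = July 8, 2029.
July 8, 2029 is Sunday. The next qualifying day is July 9, 2029.

July 9, 2029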